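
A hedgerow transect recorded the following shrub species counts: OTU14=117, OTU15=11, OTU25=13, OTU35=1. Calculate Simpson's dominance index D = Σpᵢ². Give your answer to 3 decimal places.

0.693

Total N = 117+11+13+1 = 142, so the proportions are 0.82394, 0.07746, 0.09155, 0.00704 (working shown to 5 dp, full precision carried).
D = 0.82394² + 0.07746² + 0.09155² + 0.00704² = 0.67888 + 0.00600 + 0.00838 + 0.00005 = 0.69331.
To 3 decimal places, D = 0.693.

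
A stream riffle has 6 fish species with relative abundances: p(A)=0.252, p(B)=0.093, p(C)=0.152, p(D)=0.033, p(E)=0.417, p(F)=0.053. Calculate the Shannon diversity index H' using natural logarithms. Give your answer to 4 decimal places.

1.4876

Each pᵢ ln pᵢ term (working shown to 6 dp, full precision carried): 0.252×(-1.378326)=-0.347338, 0.093×(-2.375156)=-0.220889, 0.152×(-1.883875)=-0.286349, 0.033×(-3.411248)=-0.112571, 0.417×(-0.874669)=-0.364737, 0.053×(-2.937463)=-0.155686.
Sum = -1.487570, so H' = 1.4876.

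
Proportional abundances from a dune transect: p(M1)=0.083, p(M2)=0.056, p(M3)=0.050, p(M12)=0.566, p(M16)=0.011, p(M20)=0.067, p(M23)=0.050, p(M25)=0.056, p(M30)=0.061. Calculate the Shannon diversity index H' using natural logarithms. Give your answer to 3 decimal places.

Each pᵢ ln pᵢ term (working shown to 5 dp, full precision carried): 0.083×(-2.48891)=-0.20658, 0.056×(-2.88240)=-0.16141, 0.05×(-2.99573)=-0.14979, 0.566×(-0.56916)=-0.32215, 0.011×(-4.50986)=-0.04961, 0.067×(-2.70306)=-0.18111, 0.05×(-2.99573)=-0.14979, 0.056×(-2.88240)=-0.16141, 0.061×(-2.79688)=-0.17061.
Sum = -1.55245, so H' = 1.552.

1.552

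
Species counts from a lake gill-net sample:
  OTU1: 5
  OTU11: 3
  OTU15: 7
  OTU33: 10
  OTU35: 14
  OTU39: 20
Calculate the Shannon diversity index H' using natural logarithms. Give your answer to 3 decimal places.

1.622

Total N = 5+3+7+10+14+20 = 59, so the proportions are 0.08475, 0.05085, 0.11864, 0.16949, 0.23729, 0.33898 (working shown to 5 dp, full precision carried).
Each pᵢ ln pᵢ term: 0.08475×(-2.46810)=-0.20916, 0.05085×(-2.97893)=-0.15147, 0.11864×(-2.13163)=-0.25290, 0.16949×(-1.77495)=-0.30084, 0.23729×(-1.43848)=-0.34133, 0.33898×(-1.08181)=-0.36671.
Sum = -1.62242, so H' = 1.622.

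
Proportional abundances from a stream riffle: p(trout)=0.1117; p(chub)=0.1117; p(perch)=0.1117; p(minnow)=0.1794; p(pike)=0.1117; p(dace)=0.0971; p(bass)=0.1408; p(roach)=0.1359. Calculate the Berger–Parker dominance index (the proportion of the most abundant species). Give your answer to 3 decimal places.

0.179

The largest proportion is 0.1794, i.e. d = 0.179 to 3 decimal places.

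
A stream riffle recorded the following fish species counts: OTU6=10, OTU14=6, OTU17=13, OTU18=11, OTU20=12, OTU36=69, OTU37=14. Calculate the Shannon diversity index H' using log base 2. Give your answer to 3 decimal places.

2.242

Total N = 10+6+13+11+12+69+14 = 135, so the proportions are 0.07407, 0.04444, 0.0963, 0.08148, 0.08889, 0.51111, 0.1037 (working shown to 5 dp, full precision carried).
Each pᵢ log₂ pᵢ term: 0.07407×(-3.75489)=-0.27814, 0.04444×(-4.49185)=-0.19964, 0.0963×(-3.37638)=-0.32513, 0.08148×(-3.61738)=-0.29475, 0.08889×(-3.49185)=-0.31039, 0.51111×(-0.96829)=-0.49490, 0.1037×(-3.26946)=-0.33906.
Sum = -2.24201, so H' = 2.242.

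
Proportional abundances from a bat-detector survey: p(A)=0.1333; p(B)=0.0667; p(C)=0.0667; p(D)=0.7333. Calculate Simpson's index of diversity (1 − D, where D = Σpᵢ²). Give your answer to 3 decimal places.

D = 0.1333² + 0.0667² + 0.0667² + 0.7333² = 0.01777 + 0.00445 + 0.00445 + 0.53773 = 0.56440 (working shown to 5 dp, full precision carried).
So 1 − D = 0.43560, i.e. 0.436 to 3 decimal places.

0.436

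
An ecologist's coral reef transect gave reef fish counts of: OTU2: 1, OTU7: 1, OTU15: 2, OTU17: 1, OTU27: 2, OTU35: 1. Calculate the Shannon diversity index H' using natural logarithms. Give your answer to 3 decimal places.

Total N = 1+1+2+1+2+1 = 8, so the proportions are 0.125, 0.125, 0.25, 0.125, 0.25, 0.125 (working shown to 5 dp, full precision carried).
Each pᵢ ln pᵢ term: 0.125×(-2.07944)=-0.25993, 0.125×(-2.07944)=-0.25993, 0.25×(-1.38629)=-0.34657, 0.125×(-2.07944)=-0.25993, 0.25×(-1.38629)=-0.34657, 0.125×(-2.07944)=-0.25993.
Sum = -1.73287, so H' = 1.733.

1.733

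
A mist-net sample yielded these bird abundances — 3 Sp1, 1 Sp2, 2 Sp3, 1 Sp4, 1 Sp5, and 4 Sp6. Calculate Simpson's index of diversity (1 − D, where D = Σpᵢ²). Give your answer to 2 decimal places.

Total N = 3+1+2+1+1+4 = 12, so the proportions are 0.25, 0.0833, 0.1667, 0.0833, 0.0833, 0.3333 (working shown to 4 dp, full precision carried).
D = 0.25² + 0.0833² + 0.1667² + 0.0833² + 0.0833² + 0.3333² = 0.0625 + 0.0069 + 0.0278 + 0.0069 + 0.0069 + 0.1111 = 0.2222.
So 1 − D = 0.7778, i.e. 0.78 to 2 decimal places.

0.78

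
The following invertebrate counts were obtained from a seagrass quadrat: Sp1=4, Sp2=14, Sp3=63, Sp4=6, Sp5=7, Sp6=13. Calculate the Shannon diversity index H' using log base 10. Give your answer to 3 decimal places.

0.563

Total N = 4+14+63+6+7+13 = 107, so the proportions are 0.03738, 0.13084, 0.58879, 0.05607, 0.06542, 0.1215 (working shown to 5 dp, full precision carried).
Each pᵢ log₁₀ pᵢ term: 0.03738×(-1.42732)=-0.05336, 0.13084×(-0.88326)=-0.11557, 0.58879×(-0.23004)=-0.13545, 0.05607×(-1.25123)=-0.07016, 0.06542×(-1.18429)=-0.07748, 0.1215×(-0.91544)=-0.11122.
Sum = -0.56323, so H' = 0.563.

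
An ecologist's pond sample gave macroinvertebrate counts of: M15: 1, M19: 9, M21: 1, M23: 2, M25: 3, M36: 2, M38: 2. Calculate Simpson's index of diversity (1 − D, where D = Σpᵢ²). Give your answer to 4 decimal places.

0.7400

Total N = 1+9+1+2+3+2+2 = 20, so the proportions are 0.05, 0.45, 0.05, 0.1, 0.15, 0.1, 0.1 (working shown to 6 dp, full precision carried).
D = 0.05² + 0.45² + 0.05² + 0.1² + 0.15² + 0.1² + 0.1² = 0.002500 + 0.202500 + 0.002500 + 0.010000 + 0.022500 + 0.010000 + 0.010000 = 0.260000.
So 1 − D = 0.740000, i.e. 0.7400 to 4 decimal places.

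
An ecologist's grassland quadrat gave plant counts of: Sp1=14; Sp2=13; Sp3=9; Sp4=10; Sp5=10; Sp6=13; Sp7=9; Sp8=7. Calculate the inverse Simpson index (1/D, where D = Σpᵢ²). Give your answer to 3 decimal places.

7.646

Total N = 14+13+9+10+10+13+9+7 = 85, so the proportions are 0.1647059, 0.1529412, 0.1058824, 0.1176471, 0.1176471, 0.1529412, 0.1058824, 0.0823529 (working shown to 7 dp, full precision carried).
D = 0.1647059² + 0.1529412² + 0.1058824² + 0.1176471² + 0.1176471² + 0.1529412² + 0.1058824² + 0.0823529² = 0.0271280 + 0.0233910 + 0.0112111 + 0.0138408 + 0.0138408 + 0.0233910 + 0.0112111 + 0.0067820 = 0.1307958.
So 1/D = 7.64550, i.e. 7.646 to 3 decimal places.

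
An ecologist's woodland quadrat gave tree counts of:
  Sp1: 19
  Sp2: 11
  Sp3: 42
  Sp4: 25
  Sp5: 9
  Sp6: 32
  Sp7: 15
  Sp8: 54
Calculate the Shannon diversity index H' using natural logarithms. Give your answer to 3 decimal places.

1.920

Total N = 19+11+42+25+9+32+15+54 = 207, so the proportions are 0.09179, 0.05314, 0.2029, 0.12077, 0.04348, 0.15459, 0.07246, 0.26087 (working shown to 5 dp, full precision carried).
Each pᵢ ln pᵢ term: 0.09179×(-2.38828)=-0.21921, 0.05314×(-2.93482)=-0.15596, 0.2029×(-1.59505)=-0.32363, 0.12077×(-2.11384)=-0.25530, 0.04348×(-3.13549)=-0.13633, 0.15459×(-1.86698)=-0.28862, 0.07246×(-2.62467)=-0.19019, 0.26087×(-1.34373)=-0.35054.
Sum = -1.91977, so H' = 1.920.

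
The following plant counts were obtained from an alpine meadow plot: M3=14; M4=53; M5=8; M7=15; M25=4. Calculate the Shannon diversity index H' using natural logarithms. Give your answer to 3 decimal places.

Total N = 14+53+8+15+4 = 94, so the proportions are 0.14894, 0.56383, 0.08511, 0.15957, 0.04255 (working shown to 5 dp, full precision carried).
Each pᵢ ln pᵢ term: 0.14894×(-1.90424)=-0.28361, 0.56383×(-0.57300)=-0.32308, 0.08511×(-2.46385)=-0.20969, 0.15957×(-1.83524)=-0.29286, 0.04255×(-3.15700)=-0.13434.
Sum = -1.24357, so H' = 1.244.

1.244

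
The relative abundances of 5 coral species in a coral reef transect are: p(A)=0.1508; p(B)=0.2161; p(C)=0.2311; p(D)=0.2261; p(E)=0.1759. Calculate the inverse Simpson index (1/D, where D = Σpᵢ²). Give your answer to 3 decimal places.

4.880

D = 0.1508² + 0.2161² + 0.2311² + 0.2261² + 0.1759² = 0.0227406 + 0.0466992 + 0.0534072 + 0.0511212 + 0.0309408 = 0.2049091 (working shown to 7 dp, full precision carried).
So 1/D = 4.88021, i.e. 4.880 to 3 decimal places.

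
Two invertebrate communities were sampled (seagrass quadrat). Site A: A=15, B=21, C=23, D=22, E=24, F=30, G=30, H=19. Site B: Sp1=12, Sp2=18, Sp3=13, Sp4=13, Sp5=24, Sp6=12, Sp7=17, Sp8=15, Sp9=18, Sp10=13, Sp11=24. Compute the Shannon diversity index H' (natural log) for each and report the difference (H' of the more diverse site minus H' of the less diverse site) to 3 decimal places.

Site A: N=184, proportions 0.08152, 0.11413, 0.125, 0.11957, 0.13043, 0.16304, 0.16304, 0.10326, giving H' = 2.05752 (working shown to 5 dp, full precision carried).
Site B: N=179, proportions 0.06704, 0.10056, 0.07263, 0.07263, 0.13408, 0.06704, 0.09497, 0.0838, 0.10056, 0.07263, 0.13408, giving H' = 2.36584.
Difference = |2.05752 − 2.36584| = 0.30832, i.e. 0.308 to 3 decimal places.

0.308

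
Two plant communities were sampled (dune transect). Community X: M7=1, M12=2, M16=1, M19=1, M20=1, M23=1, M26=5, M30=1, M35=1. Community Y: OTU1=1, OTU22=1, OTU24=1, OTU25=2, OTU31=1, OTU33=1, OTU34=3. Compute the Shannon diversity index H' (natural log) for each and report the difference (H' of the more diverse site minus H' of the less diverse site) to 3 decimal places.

Community X: N=14, proportions 0.07143, 0.14286, 0.07143, 0.07143, 0.07143, 0.07143, 0.35714, 0.07143, 0.07143, giving H' = 1.96524 (working shown to 5 dp, full precision carried).
Community Y: N=10, proportions 0.1, 0.1, 0.1, 0.2, 0.1, 0.1, 0.3, giving H' = 1.83437.
Difference = |1.96524 − 1.83437| = 0.13087, i.e. 0.131 to 3 decimal places.

0.131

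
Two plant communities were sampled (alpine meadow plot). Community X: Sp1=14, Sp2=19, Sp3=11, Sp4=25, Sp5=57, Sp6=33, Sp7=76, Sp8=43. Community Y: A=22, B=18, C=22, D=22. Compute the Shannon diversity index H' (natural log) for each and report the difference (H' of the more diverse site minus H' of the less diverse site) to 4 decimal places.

Community X: N=278, proportions 0.05036, 0.068345, 0.039568, 0.089928, 0.205036, 0.118705, 0.273381, 0.154676, giving H' = 1.899398 (working shown to 6 dp, full precision carried).
Community Y: N=84, proportions 0.261905, 0.214286, 0.261905, 0.261905, giving H' = 1.382775.
Difference = |1.899398 − 1.382775| = 0.516623, i.e. 0.5166 to 4 decimal places.

0.5166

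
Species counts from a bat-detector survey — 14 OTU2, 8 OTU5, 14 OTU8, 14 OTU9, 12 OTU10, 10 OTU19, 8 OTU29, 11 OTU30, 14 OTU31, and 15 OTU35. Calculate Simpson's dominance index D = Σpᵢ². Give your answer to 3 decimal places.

0.104

Total N = 14+8+14+14+12+10+8+11+14+15 = 120, so the proportions are 0.11667, 0.06667, 0.11667, 0.11667, 0.1, 0.08333, 0.06667, 0.09167, 0.11667, 0.125 (working shown to 5 dp, full precision carried).
D = 0.11667² + 0.06667² + 0.11667² + 0.11667² + 0.1² + 0.08333² + 0.06667² + 0.09167² + 0.11667² + 0.125² = 0.01361 + 0.00444 + 0.01361 + 0.01361 + 0.01000 + 0.00694 + 0.00444 + 0.00840 + 0.01361 + 0.01562 = 0.10431.
To 3 decimal places, D = 0.104.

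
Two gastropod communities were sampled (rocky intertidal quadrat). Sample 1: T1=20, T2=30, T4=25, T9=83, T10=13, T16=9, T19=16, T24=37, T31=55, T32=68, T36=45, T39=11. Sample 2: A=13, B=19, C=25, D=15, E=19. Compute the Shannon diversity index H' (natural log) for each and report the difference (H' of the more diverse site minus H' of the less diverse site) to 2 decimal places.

0.69

Sample 1: N=412, proportions 0.0485, 0.0728, 0.0607, 0.2015, 0.0316, 0.0218, 0.0388, 0.0898, 0.1335, 0.165, 0.1092, 0.0267, giving H' = 2.2703 (working shown to 4 dp, full precision carried).
Sample 2: N=91, proportions 0.1429, 0.2088, 0.2747, 0.1648, 0.2088, giving H' = 1.5842.
Difference = |2.2703 − 1.5842| = 0.6861, i.e. 0.69 to 2 decimal places.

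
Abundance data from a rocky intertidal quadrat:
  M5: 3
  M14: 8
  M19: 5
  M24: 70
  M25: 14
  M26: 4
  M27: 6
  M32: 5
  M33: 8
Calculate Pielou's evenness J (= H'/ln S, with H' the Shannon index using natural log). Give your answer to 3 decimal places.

0.698

Total N = 3+8+5+70+14+4+6+5+8 = 123, so the proportions are 0.02439, 0.06504, 0.04065, 0.56911, 0.11382, 0.03252, 0.04878, 0.04065, 0.06504 (working shown to 5 dp, full precision carried).
H' = −Σ pᵢ ln pᵢ = −((-0.09057) + (-0.17774) + (-0.13019) + (-0.32080) + (-0.24735) + (-0.11141) + (-0.14734) + (-0.13019) + (-0.17774)) = 1.53333.
With S = 9 species, ln S = 2.19722, so J = 1.53333/2.19722 = 0.69785, i.e. 0.698 to 3 decimal places.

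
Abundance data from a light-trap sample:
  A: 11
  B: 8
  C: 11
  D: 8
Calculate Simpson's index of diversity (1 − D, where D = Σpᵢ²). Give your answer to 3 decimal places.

Total N = 11+8+11+8 = 38, so the proportions are 0.28947, 0.21053, 0.28947, 0.21053 (working shown to 5 dp, full precision carried).
D = 0.28947² + 0.21053² + 0.28947² + 0.21053² = 0.08380 + 0.04432 + 0.08380 + 0.04432 = 0.25623.
So 1 − D = 0.74377, i.e. 0.744 to 3 decimal places.

0.744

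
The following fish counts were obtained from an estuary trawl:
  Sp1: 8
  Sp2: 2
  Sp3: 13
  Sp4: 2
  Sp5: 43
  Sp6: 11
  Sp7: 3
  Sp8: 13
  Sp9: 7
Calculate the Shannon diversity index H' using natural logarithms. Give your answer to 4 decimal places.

Total N = 8+2+13+2+43+11+3+13+7 = 102, so the proportions are 0.078431, 0.019608, 0.127451, 0.019608, 0.421569, 0.107843, 0.029412, 0.127451, 0.068627 (working shown to 6 dp, full precision carried).
Each pᵢ ln pᵢ term: 0.078431×(-2.545531)=-0.199650, 0.019608×(-3.931826)=-0.077095, 0.127451×(-2.060023)=-0.262552, 0.019608×(-3.931826)=-0.077095, 0.421569×(-0.863773)=-0.364139, 0.107843×(-2.227078)=-0.240175, 0.029412×(-3.526361)=-0.103716, 0.127451×(-2.060023)=-0.262552, 0.068627×(-2.679063)=-0.183857.
Sum = -1.770831, so H' = 1.7708.

1.7708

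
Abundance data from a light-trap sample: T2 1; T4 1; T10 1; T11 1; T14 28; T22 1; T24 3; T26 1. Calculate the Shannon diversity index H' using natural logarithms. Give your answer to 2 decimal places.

Total N = 1+1+1+1+28+1+3+1 = 37, so the proportions are 0.027, 0.027, 0.027, 0.027, 0.7568, 0.027, 0.0811, 0.027 (working shown to 4 dp, full precision carried).
Each pᵢ ln pᵢ term: 0.027×(-3.6109)=-0.0976, 0.027×(-3.6109)=-0.0976, 0.027×(-3.6109)=-0.0976, 0.027×(-3.6109)=-0.0976, 0.7568×(-0.2787)=-0.2109, 0.027×(-3.6109)=-0.0976, 0.0811×(-2.5123)=-0.2037, 0.027×(-3.6109)=-0.0976.
Sum = -1.0002, so H' = 1.00.

1.00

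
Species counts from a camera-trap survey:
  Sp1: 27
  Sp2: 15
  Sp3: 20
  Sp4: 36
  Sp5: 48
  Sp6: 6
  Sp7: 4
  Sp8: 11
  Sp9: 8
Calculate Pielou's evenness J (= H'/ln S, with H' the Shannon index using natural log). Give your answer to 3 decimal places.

Total N = 27+15+20+36+48+6+4+11+8 = 175, so the proportions are 0.15429, 0.08571, 0.11429, 0.20571, 0.27429, 0.03429, 0.02286, 0.06286, 0.04571 (working shown to 5 dp, full precision carried).
H' = −Σ pᵢ ln pᵢ = −((-0.28835) + (-0.21058) + (-0.24789) + (-0.32529) + (-0.35481) + (-0.11565) + (-0.08637) + (-0.17392) + (-0.14104)) = 1.94390.
With S = 9 species, ln S = 2.19722, so J = 1.94390/2.19722 = 0.88471, i.e. 0.885 to 3 decimal places.

0.885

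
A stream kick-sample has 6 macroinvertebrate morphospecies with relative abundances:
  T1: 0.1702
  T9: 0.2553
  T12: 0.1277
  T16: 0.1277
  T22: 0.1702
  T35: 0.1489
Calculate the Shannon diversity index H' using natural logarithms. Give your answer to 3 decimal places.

Each pᵢ ln pᵢ term (working shown to 5 dp, full precision carried): 0.1702×(-1.77078)=-0.30139, 0.2553×(-1.36532)=-0.34857, 0.1277×(-2.05807)=-0.26282, 0.1277×(-2.05807)=-0.26282, 0.1702×(-1.77078)=-0.30139, 0.1489×(-1.90448)=-0.28358.
Sum = -1.76055, so H' = 1.761.

1.761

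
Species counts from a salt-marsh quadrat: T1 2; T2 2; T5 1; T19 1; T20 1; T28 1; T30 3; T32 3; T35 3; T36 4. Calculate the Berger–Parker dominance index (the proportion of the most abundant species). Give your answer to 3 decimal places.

Total N = 2+2+1+1+1+1+3+3+3+4 = 21, so the proportions are 0.09524, 0.09524, 0.04762, 0.04762, 0.04762, 0.04762, 0.14286, 0.14286, 0.14286, 0.19048 (working shown to 5 dp, full precision carried).
The largest proportion is 0.19048, i.e. d = 0.190 to 3 decimal places.

0.190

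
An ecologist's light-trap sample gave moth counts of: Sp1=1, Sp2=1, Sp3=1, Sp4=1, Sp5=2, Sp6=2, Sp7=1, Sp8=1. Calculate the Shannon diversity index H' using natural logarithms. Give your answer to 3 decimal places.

2.025

Total N = 1+1+1+1+2+2+1+1 = 10, so the proportions are 0.1, 0.1, 0.1, 0.1, 0.2, 0.2, 0.1, 0.1 (working shown to 5 dp, full precision carried).
Each pᵢ ln pᵢ term: 0.1×(-2.30259)=-0.23026, 0.1×(-2.30259)=-0.23026, 0.1×(-2.30259)=-0.23026, 0.1×(-2.30259)=-0.23026, 0.2×(-1.60944)=-0.32189, 0.2×(-1.60944)=-0.32189, 0.1×(-2.30259)=-0.23026, 0.1×(-2.30259)=-0.23026.
Sum = -2.02533, so H' = 2.025.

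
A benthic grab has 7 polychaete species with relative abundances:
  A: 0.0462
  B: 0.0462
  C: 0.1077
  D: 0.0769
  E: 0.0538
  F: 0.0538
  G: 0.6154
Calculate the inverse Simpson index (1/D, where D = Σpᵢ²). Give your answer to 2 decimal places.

2.46

D = 0.0462² + 0.0462² + 0.1077² + 0.0769² + 0.0538² + 0.0538² + 0.6154² = 0.00213 + 0.00213 + 0.01160 + 0.00591 + 0.00289 + 0.00289 + 0.37872 = 0.40629 (working shown to 5 dp, full precision carried).
So 1/D = 2.4613, i.e. 2.46 to 2 decimal places.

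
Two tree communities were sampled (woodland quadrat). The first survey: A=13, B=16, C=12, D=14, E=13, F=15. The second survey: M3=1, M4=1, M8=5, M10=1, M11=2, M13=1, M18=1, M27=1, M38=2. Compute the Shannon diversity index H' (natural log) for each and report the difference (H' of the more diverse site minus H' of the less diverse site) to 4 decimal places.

The first survey: N=83, proportions 0.156627, 0.192771, 0.144578, 0.168675, 0.156627, 0.180723, giving H' = 1.787075 (working shown to 6 dp, full precision carried).
The second survey: N=15, proportions 0.066667, 0.066667, 0.333333, 0.066667, 0.133333, 0.066667, 0.066667, 0.066667, 0.133333, giving H' = 1.986732.
Difference = |1.787075 − 1.986732| = 0.199657, i.e. 0.1997 to 4 decimal places.

0.1997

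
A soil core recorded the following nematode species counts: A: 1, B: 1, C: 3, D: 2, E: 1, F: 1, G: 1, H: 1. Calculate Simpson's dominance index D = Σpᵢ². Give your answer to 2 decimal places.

Total N = 1+1+3+2+1+1+1+1 = 11, so the proportions are 0.0909, 0.0909, 0.2727, 0.1818, 0.0909, 0.0909, 0.0909, 0.0909 (working shown to 4 dp, full precision carried).
D = 0.0909² + 0.0909² + 0.2727² + 0.1818² + 0.0909² + 0.0909² + 0.0909² + 0.0909² = 0.0083 + 0.0083 + 0.0744 + 0.0331 + 0.0083 + 0.0083 + 0.0083 + 0.0083 = 0.1570.
To 2 decimal places, D = 0.16.

0.16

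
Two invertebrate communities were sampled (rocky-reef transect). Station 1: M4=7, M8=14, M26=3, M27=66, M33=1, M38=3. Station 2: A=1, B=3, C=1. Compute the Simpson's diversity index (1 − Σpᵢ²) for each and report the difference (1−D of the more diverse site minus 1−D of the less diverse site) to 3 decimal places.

0.083

Station 1: N=94, proportions 0.07447, 0.14894, 0.03191, 0.70213, 0.01064, 0.03191, giving 1−D = 0.47714 (working shown to 5 dp, full precision carried).
Station 2: N=5, proportions 0.2, 0.6, 0.2, giving 1−D = 0.56000.
Difference = |0.47714 − 0.56000| = 0.08286, i.e. 0.083 to 3 decimal places.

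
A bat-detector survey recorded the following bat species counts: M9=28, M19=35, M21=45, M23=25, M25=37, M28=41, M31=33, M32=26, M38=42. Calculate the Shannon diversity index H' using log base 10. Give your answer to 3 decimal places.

Total N = 28+35+45+25+37+41+33+26+42 = 312, so the proportions are 0.08974, 0.11218, 0.14423, 0.08013, 0.11859, 0.13141, 0.10577, 0.08333, 0.13462 (working shown to 5 dp, full precision carried).
Each pᵢ log₁₀ pᵢ term: 0.08974×(-1.04700)=-0.09396, 0.11218×(-0.95009)=-0.10658, 0.14423×(-0.84094)=-0.12129, 0.08013×(-1.09621)=-0.08784, 0.11859×(-0.92595)=-0.10981, 0.13141×(-0.88137)=-0.11582, 0.10577×(-0.97564)=-0.10319, 0.08333×(-1.07918)=-0.08993, 0.13462×(-0.87091)=-0.11724.
Sum = -0.94566, so H' = 0.946.

0.946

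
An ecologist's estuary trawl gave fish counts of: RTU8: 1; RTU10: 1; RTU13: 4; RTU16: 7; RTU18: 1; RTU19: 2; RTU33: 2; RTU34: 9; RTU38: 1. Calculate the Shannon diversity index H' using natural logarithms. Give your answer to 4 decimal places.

Total N = 1+1+4+7+1+2+2+9+1 = 28, so the proportions are 0.035714, 0.035714, 0.142857, 0.25, 0.035714, 0.071429, 0.071429, 0.321429, 0.035714 (working shown to 6 dp, full precision carried).
Each pᵢ ln pᵢ term: 0.035714×(-3.332205)=-0.119007, 0.035714×(-3.332205)=-0.119007, 0.142857×(-1.945910)=-0.277987, 0.25×(-1.386294)=-0.346574, 0.035714×(-3.332205)=-0.119007, 0.071429×(-2.639057)=-0.188504, 0.071429×(-2.639057)=-0.188504, 0.321429×(-1.134980)=-0.364815, 0.035714×(-3.332205)=-0.119007.
Sum = -1.842413, so H' = 1.8424.

1.8424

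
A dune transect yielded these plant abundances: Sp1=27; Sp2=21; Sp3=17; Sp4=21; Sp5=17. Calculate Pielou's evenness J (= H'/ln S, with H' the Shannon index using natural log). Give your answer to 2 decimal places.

Total N = 27+21+17+21+17 = 103, so the proportions are 0.2621, 0.2039, 0.165, 0.2039, 0.165 (working shown to 4 dp, full precision carried).
H' = −Σ pᵢ ln pᵢ = −((-0.3510) + (-0.3242) + (-0.2973) + (-0.3242) + (-0.2973)) = 1.5941.
With S = 5 species, ln S = 1.6094, so J = 1.5941/1.6094 = 0.9905, i.e. 0.99 to 2 decimal places.

0.99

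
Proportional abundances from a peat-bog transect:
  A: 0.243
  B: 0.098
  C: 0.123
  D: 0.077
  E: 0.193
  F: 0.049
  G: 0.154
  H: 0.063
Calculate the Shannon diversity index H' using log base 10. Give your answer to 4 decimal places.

Each pᵢ log₁₀ pᵢ term (working shown to 6 dp, full precision carried): 0.243×(-0.614394)=-0.149298, 0.098×(-1.008774)=-0.098860, 0.123×(-0.910095)=-0.111942, 0.077×(-1.113509)=-0.085740, 0.193×(-0.714443)=-0.137887, 0.049×(-1.309804)=-0.064180, 0.154×(-0.812479)=-0.125122, 0.063×(-1.200659)=-0.075642.
Sum = -0.848671, so H' = 0.8487.

0.8487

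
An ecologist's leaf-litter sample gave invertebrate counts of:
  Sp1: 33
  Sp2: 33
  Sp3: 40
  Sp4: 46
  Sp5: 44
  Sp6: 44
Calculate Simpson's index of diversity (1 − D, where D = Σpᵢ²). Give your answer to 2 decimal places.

Total N = 33+33+40+46+44+44 = 240, so the proportions are 0.1375, 0.1375, 0.1667, 0.1917, 0.1833, 0.1833 (working shown to 4 dp, full precision carried).
D = 0.1375² + 0.1375² + 0.1667² + 0.1917² + 0.1833² + 0.1833² = 0.0189 + 0.0189 + 0.0278 + 0.0367 + 0.0336 + 0.0336 = 0.1695.
So 1 − D = 0.8305, i.e. 0.83 to 2 decimal places.

0.83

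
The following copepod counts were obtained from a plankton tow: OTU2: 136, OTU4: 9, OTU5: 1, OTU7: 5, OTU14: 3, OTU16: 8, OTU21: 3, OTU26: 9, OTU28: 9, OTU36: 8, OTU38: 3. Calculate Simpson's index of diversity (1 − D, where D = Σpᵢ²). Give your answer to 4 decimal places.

Total N = 136+9+1+5+3+8+3+9+9+8+3 = 194, so the proportions are 0.701031, 0.046392, 0.005155, 0.025773, 0.015464, 0.041237, 0.015464, 0.046392, 0.046392, 0.041237, 0.015464 (working shown to 6 dp, full precision carried).
D = 0.701031² + 0.046392² + 0.005155² + 0.025773² + 0.015464² + 0.041237² + 0.015464² + 0.046392² + 0.046392² + 0.041237² + 0.015464² = 0.491444 + 0.002152 + 0.000027 + 0.000664 + 0.000239 + 0.001700 + 0.000239 + 0.002152 + 0.002152 + 0.001700 + 0.000239 = 0.502710.
So 1 − D = 0.497290, i.e. 0.4973 to 4 decimal places.

0.4973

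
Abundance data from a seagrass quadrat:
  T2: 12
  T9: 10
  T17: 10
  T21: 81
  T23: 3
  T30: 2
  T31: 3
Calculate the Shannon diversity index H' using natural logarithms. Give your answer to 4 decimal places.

Total N = 12+10+10+81+3+2+3 = 121, so the proportions are 0.099174, 0.082645, 0.082645, 0.669421, 0.024793, 0.016529, 0.024793 (working shown to 6 dp, full precision carried).
Each pᵢ ln pᵢ term: 0.099174×(-2.310884)=-0.229179, 0.082645×(-2.493205)=-0.206050, 0.082645×(-2.493205)=-0.206050, 0.669421×(-0.401341)=-0.268667, 0.024793×(-3.697178)=-0.091666, 0.016529×(-4.102643)=-0.067812, 0.024793×(-3.697178)=-0.091666.
Sum = -1.161089, so H' = 1.1611.

1.1611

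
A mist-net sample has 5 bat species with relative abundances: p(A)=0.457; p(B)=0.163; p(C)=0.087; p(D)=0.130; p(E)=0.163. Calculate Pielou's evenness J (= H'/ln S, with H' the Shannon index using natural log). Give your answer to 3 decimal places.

H' = −Σ pᵢ ln pᵢ = −((-0.35786) + (-0.29568) + (-0.21244) + (-0.26523) + (-0.29568)) = 1.42690 (working shown to 5 dp, full precision carried).
With S = 5 species, ln S = 1.60944, so J = 1.42690/1.60944 = 0.88658, i.e. 0.887 to 3 decimal places.

0.887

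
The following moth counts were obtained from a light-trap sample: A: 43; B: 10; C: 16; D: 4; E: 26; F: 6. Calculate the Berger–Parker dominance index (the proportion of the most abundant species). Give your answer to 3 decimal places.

Total N = 43+10+16+4+26+6 = 105, so the proportions are 0.40952, 0.09524, 0.15238, 0.0381, 0.24762, 0.05714 (working shown to 5 dp, full precision carried).
The largest proportion is 0.40952, i.e. d = 0.410 to 3 decimal places.

0.410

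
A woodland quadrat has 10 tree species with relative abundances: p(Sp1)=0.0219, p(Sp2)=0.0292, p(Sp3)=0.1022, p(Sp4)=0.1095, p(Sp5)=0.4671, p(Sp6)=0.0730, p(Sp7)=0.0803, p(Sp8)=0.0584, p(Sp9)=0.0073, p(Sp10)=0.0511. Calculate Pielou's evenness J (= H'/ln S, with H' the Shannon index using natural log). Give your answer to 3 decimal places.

0.767

H' = −Σ pᵢ ln pᵢ = −((-0.08369) + (-0.10318) + (-0.23310) + (-0.24220) + (-0.35556) + (-0.19106) + (-0.20252) + (-0.16588) + (-0.03592) + (-0.15197)) = 1.76507 (working shown to 5 dp, full precision carried).
With S = 10 species, ln S = 2.30259, so J = 1.76507/2.30259 = 0.76656, i.e. 0.767 to 3 decimal places.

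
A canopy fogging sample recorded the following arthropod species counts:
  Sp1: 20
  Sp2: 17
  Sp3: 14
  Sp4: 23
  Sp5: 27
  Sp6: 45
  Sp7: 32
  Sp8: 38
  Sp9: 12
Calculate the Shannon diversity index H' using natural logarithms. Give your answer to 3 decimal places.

Total N = 20+17+14+23+27+45+32+38+12 = 228, so the proportions are 0.08772, 0.07456, 0.0614, 0.10088, 0.11842, 0.19737, 0.14035, 0.16667, 0.05263 (working shown to 5 dp, full precision carried).
Each pᵢ ln pᵢ term: 0.08772×(-2.43361)=-0.21347, 0.07456×(-2.59613)=-0.19357, 0.0614×(-2.79029)=-0.17133, 0.10088×(-2.29385)=-0.23140, 0.11842×(-2.13351)=-0.25265, 0.19737×(-1.62268)=-0.32027, 0.14035×(-1.96361)=-0.27559, 0.16667×(-1.79176)=-0.29863, 0.05263×(-2.94444)=-0.15497.
Sum = -2.11189, so H' = 2.112.

2.112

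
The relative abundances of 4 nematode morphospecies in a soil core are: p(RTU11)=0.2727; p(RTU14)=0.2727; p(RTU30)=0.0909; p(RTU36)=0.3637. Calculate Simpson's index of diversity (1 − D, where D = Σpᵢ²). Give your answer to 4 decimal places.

0.7107

D = 0.2727² + 0.2727² + 0.0909² + 0.3637² = 0.074365 + 0.074365 + 0.008263 + 0.132278 = 0.289271 (working shown to 6 dp, full precision carried).
So 1 − D = 0.710729, i.e. 0.7107 to 4 decimal places.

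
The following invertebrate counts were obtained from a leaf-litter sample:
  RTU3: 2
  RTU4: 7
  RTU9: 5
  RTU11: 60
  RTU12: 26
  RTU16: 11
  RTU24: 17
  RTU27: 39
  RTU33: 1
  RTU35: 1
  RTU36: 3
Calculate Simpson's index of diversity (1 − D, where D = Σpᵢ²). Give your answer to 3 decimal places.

0.787

Total N = 2+7+5+60+26+11+17+39+1+1+3 = 172, so the proportions are 0.01163, 0.0407, 0.02907, 0.34884, 0.15116, 0.06395, 0.09884, 0.22674, 0.00581, 0.00581, 0.01744 (working shown to 5 dp, full precision carried).
D = 0.01163² + 0.0407² + 0.02907² + 0.34884² + 0.15116² + 0.06395² + 0.09884² + 0.22674² + 0.00581² + 0.00581² + 0.01744² = 0.00014 + 0.00166 + 0.00085 + 0.12169 + 0.02285 + 0.00409 + 0.00977 + 0.05141 + 0.00003 + 0.00003 + 0.00030 = 0.21282.
So 1 − D = 0.78718, i.e. 0.787 to 3 decimal places.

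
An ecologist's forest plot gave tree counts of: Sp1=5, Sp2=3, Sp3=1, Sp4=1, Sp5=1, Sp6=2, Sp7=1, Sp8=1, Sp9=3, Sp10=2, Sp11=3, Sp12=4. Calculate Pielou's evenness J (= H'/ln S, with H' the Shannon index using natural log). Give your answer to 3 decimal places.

0.935

Total N = 5+3+1+1+1+2+1+1+3+2+3+4 = 27, so the proportions are 0.18519, 0.11111, 0.03704, 0.03704, 0.03704, 0.07407, 0.03704, 0.03704, 0.11111, 0.07407, 0.11111, 0.14815 (working shown to 5 dp, full precision carried).
H' = −Σ pᵢ ln pᵢ = −((-0.31230) + (-0.24414) + (-0.12207) + (-0.12207) + (-0.12207) + (-0.19279) + (-0.12207) + (-0.12207) + (-0.24414) + (-0.19279) + (-0.24414) + (-0.28290)) = 2.32352.
With S = 12 species, ln S = 2.48491, so J = 2.32352/2.48491 = 0.93505, i.e. 0.935 to 3 decimal places.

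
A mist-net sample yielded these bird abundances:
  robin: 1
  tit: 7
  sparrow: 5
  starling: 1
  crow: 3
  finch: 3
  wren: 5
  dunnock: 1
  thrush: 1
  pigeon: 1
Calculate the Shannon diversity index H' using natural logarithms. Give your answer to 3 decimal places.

2.036

Total N = 1+7+5+1+3+3+5+1+1+1 = 28, so the proportions are 0.03571, 0.25, 0.17857, 0.03571, 0.10714, 0.10714, 0.17857, 0.03571, 0.03571, 0.03571 (working shown to 5 dp, full precision carried).
Each pᵢ ln pᵢ term: 0.03571×(-3.33220)=-0.11901, 0.25×(-1.38629)=-0.34657, 0.17857×(-1.72277)=-0.30764, 0.03571×(-3.33220)=-0.11901, 0.10714×(-2.23359)=-0.23931, 0.10714×(-2.23359)=-0.23931, 0.17857×(-1.72277)=-0.30764, 0.03571×(-3.33220)=-0.11901, 0.03571×(-3.33220)=-0.11901, 0.03571×(-3.33220)=-0.11901.
Sum = -2.03551, so H' = 2.036.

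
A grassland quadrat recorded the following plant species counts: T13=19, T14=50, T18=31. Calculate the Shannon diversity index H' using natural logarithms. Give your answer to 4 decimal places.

1.0252

Total N = 19+50+31 = 100, so the proportions are 0.19, 0.5, 0.31 (working shown to 6 dp, full precision carried).
Each pᵢ ln pᵢ term: 0.19×(-1.660731)=-0.315539, 0.5×(-0.693147)=-0.346574, 0.31×(-1.171183)=-0.363067.
Sum = -1.025179, so H' = 1.0252.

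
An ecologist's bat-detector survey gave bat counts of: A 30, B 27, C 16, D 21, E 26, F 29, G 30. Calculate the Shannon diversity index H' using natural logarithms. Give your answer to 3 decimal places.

1.926

Total N = 30+27+16+21+26+29+30 = 179, so the proportions are 0.1676, 0.15084, 0.08939, 0.11732, 0.14525, 0.16201, 0.1676 (working shown to 5 dp, full precision carried).
Each pᵢ ln pᵢ term: 0.1676×(-1.78619)=-0.29936, 0.15084×(-1.89155)=-0.28532, 0.08939×(-2.41480)=-0.21585, 0.11732×(-2.14286)=-0.25140, 0.14525×(-1.92929)=-0.28023, 0.16201×(-1.82009)=-0.29487, 0.1676×(-1.78619)=-0.29936.
Sum = -1.92639, so H' = 1.926.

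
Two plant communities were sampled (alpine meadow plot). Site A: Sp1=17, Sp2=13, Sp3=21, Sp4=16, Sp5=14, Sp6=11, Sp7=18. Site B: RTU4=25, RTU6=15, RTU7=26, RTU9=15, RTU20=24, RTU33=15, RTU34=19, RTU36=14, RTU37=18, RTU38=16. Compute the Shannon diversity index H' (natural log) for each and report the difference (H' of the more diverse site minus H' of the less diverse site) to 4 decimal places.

0.3497

Site A: N=110, proportions 0.1545455, 0.1181818, 0.1909091, 0.1454545, 0.1272727, 0.1, 0.1636364, giving H' = 1.9263376 (working shown to 7 dp, full precision carried).
Site B: N=187, proportions 0.1336898, 0.0802139, 0.1390374, 0.0802139, 0.1283422, 0.0802139, 0.1016043, 0.0748663, 0.0962567, 0.0855615, giving H' = 2.2760433.
Difference = |1.9263376 − 2.2760433| = 0.3497057, i.e. 0.3497 to 4 decimal places.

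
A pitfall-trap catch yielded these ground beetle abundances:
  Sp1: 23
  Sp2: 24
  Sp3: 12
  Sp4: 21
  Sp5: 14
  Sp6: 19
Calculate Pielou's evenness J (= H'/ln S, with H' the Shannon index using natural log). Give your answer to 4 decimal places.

0.9837

Total N = 23+24+12+21+14+19 = 113, so the proportions are 0.20354, 0.212389, 0.106195, 0.185841, 0.123894, 0.168142 (working shown to 6 dp, full precision carried).
H' = −Σ pᵢ ln pᵢ = −((-0.324014) + (-0.329062) + (-0.238140) + (-0.312745) + (-0.258731) + (-0.299788)) = 1.762479.
With S = 6 species, ln S = 1.791759, so J = 1.762479/1.791759 = 0.983658, i.e. 0.9837 to 4 decimal places.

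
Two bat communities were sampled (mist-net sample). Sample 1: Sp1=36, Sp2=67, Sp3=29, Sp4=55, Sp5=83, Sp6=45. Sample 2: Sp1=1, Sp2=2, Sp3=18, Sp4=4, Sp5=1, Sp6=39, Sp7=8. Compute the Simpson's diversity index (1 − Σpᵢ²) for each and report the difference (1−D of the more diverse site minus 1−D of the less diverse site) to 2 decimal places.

0.18

Sample 1: N=315, proportions 0.1143, 0.2127, 0.0921, 0.1746, 0.2635, 0.1429, giving 1−D = 0.8129 (working shown to 4 dp, full precision carried).
Sample 2: N=73, proportions 0.0137, 0.0274, 0.2466, 0.0548, 0.0137, 0.5342, 0.1096, giving 1−D = 0.6376.
Difference = |0.8129 − 0.6376| = 0.1753, i.e. 0.18 to 2 decimal places.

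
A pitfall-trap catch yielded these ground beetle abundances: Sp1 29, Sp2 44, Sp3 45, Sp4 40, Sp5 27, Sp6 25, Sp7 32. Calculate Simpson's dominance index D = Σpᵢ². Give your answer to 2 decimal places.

0.15

Total N = 29+44+45+40+27+25+32 = 242, so the proportions are 0.1198, 0.1818, 0.186, 0.1653, 0.1116, 0.1033, 0.1322 (working shown to 4 dp, full precision carried).
D = 0.1198² + 0.1818² + 0.186² + 0.1653² + 0.1116² + 0.1033² + 0.1322² = 0.0144 + 0.0331 + 0.0346 + 0.0273 + 0.0124 + 0.0107 + 0.0175 = 0.1499.
To 2 decimal places, D = 0.15.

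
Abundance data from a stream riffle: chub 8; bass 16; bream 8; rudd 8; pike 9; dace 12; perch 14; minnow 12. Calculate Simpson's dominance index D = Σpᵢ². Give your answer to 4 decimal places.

Total N = 8+16+8+8+9+12+14+12 = 87, so the proportions are 0.091954, 0.183908, 0.091954, 0.091954, 0.103448, 0.137931, 0.16092, 0.137931 (working shown to 6 dp, full precision carried).
D = 0.091954² + 0.183908² + 0.091954² + 0.091954² + 0.103448² + 0.137931² + 0.16092² + 0.137931² = 0.008456 + 0.033822 + 0.008456 + 0.008456 + 0.010702 + 0.019025 + 0.025895 + 0.019025 = 0.133835.
To 4 decimal places, D = 0.1338.

0.1338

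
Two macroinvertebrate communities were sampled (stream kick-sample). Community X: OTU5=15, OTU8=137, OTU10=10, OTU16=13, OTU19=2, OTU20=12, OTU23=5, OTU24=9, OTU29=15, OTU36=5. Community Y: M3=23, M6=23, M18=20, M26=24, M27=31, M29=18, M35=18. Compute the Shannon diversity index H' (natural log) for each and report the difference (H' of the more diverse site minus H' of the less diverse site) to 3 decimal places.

0.463

Community X: N=223, proportions 0.06726, 0.61435, 0.04484, 0.0583, 0.00897, 0.05381, 0.02242, 0.04036, 0.06726, 0.02242, giving H' = 1.46671 (working shown to 5 dp, full precision carried).
Community Y: N=157, proportions 0.1465, 0.1465, 0.12739, 0.15287, 0.19745, 0.11465, 0.11465, giving H' = 1.92932.
Difference = |1.46671 − 1.92932| = 0.46261, i.e. 0.463 to 3 decimal places.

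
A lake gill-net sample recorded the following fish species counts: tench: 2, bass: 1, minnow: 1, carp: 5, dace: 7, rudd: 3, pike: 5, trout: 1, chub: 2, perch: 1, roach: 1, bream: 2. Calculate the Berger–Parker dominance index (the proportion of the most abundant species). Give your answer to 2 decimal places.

Total N = 2+1+1+5+7+3+5+1+2+1+1+2 = 31, so the proportions are 0.0645, 0.0323, 0.0323, 0.1613, 0.2258, 0.0968, 0.1613, 0.0323, 0.0645, 0.0323, 0.0323, 0.0645 (working shown to 4 dp, full precision carried).
The largest proportion is 0.2258, i.e. d = 0.23 to 2 decimal places.

0.23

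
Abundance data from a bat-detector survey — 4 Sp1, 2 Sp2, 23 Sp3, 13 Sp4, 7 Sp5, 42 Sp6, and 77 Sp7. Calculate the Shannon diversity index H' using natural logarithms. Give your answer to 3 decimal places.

1.449

Total N = 4+2+23+13+7+42+77 = 168, so the proportions are 0.02381, 0.0119, 0.1369, 0.07738, 0.04167, 0.25, 0.45833 (working shown to 5 dp, full precision carried).
Each pᵢ ln pᵢ term: 0.02381×(-3.73767)=-0.08899, 0.0119×(-4.43082)=-0.05275, 0.1369×(-1.98847)=-0.27223, 0.07738×(-2.55901)=-0.19802, 0.04167×(-3.17805)=-0.13242, 0.25×(-1.38629)=-0.34657, 0.45833×(-0.78016)=-0.35757.
Sum = -1.44856, so H' = 1.449.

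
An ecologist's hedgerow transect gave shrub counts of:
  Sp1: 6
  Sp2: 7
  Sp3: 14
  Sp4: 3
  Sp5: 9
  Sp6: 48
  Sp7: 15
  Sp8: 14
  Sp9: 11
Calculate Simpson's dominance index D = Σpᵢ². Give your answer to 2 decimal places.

0.20

Total N = 6+7+14+3+9+48+15+14+11 = 127, so the proportions are 0.0472, 0.0551, 0.1102, 0.0236, 0.0709, 0.378, 0.1181, 0.1102, 0.0866 (working shown to 4 dp, full precision carried).
D = 0.0472² + 0.0551² + 0.1102² + 0.0236² + 0.0709² + 0.378² + 0.1181² + 0.1102² + 0.0866² = 0.0022 + 0.0030 + 0.0122 + 0.0006 + 0.0050 + 0.1428 + 0.0140 + 0.0122 + 0.0075 = 0.1995.
To 2 decimal places, D = 0.20.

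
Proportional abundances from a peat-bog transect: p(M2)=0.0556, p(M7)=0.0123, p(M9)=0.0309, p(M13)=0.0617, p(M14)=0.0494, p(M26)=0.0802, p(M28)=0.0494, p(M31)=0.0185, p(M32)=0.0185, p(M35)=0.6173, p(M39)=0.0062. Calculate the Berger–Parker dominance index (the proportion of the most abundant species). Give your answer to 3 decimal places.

The largest proportion is 0.6173, i.e. d = 0.617 to 3 decimal places.

0.617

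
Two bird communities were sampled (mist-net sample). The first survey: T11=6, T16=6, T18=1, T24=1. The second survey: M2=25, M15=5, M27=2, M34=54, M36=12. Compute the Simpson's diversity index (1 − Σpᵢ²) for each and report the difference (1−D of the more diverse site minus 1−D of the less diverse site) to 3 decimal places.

The first survey: N=14, proportions 0.42857, 0.42857, 0.07143, 0.07143, giving 1−D = 0.62245 (working shown to 5 dp, full precision carried).
The second survey: N=98, proportions 0.2551, 0.05102, 0.02041, 0.55102, 0.12245, giving 1−D = 0.61329.
Difference = |0.62245 − 0.61329| = 0.00916, i.e. 0.009 to 3 decimal places.

0.009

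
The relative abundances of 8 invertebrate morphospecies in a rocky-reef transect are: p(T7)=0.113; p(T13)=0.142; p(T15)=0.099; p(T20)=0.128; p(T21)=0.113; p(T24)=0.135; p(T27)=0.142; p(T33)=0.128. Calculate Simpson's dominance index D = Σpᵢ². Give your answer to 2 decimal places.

D = 0.113² + 0.142² + 0.099² + 0.128² + 0.113² + 0.135² + 0.142² + 0.128² = 0.0128 + 0.0202 + 0.0098 + 0.0164 + 0.0128 + 0.0182 + 0.0202 + 0.0164 = 0.1267 (working shown to 4 dp, full precision carried).
To 2 decimal places, D = 0.13.

0.13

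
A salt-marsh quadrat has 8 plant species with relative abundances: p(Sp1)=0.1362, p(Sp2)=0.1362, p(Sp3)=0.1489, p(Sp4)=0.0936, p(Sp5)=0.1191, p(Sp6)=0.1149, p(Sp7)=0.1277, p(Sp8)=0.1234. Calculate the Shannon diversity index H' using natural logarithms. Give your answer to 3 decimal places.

2.071

Each pᵢ ln pᵢ term (working shown to 5 dp, full precision carried): 0.1362×(-1.99363)=-0.27153, 0.1362×(-1.99363)=-0.27153, 0.1489×(-1.90448)=-0.28358, 0.0936×(-2.36872)=-0.22171, 0.1191×(-2.12779)=-0.25342, 0.1149×(-2.16369)=-0.24861, 0.1277×(-2.05807)=-0.26282, 0.1234×(-2.09232)=-0.25819.
Sum = -2.07139, so H' = 2.071.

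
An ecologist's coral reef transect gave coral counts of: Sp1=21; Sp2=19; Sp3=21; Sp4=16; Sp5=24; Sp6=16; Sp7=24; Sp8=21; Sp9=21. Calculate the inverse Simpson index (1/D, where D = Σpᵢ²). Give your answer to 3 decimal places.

Total N = 21+19+21+16+24+16+24+21+21 = 183, so the proportions are 0.1147541, 0.1038251, 0.1147541, 0.0874317, 0.1311475, 0.0874317, 0.1311475, 0.1147541, 0.1147541 (working shown to 7 dp, full precision carried).
D = 0.1147541² + 0.1038251² + 0.1147541² + 0.0874317² + 0.1311475² + 0.0874317² + 0.1311475² + 0.1147541² + 0.1147541² = 0.0131685 + 0.0107797 + 0.0131685 + 0.0076443 + 0.0171997 + 0.0076443 + 0.0171997 + 0.0131685 + 0.0131685 = 0.1131416.
So 1/D = 8.83848, i.e. 8.838 to 3 decimal places.

8.838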